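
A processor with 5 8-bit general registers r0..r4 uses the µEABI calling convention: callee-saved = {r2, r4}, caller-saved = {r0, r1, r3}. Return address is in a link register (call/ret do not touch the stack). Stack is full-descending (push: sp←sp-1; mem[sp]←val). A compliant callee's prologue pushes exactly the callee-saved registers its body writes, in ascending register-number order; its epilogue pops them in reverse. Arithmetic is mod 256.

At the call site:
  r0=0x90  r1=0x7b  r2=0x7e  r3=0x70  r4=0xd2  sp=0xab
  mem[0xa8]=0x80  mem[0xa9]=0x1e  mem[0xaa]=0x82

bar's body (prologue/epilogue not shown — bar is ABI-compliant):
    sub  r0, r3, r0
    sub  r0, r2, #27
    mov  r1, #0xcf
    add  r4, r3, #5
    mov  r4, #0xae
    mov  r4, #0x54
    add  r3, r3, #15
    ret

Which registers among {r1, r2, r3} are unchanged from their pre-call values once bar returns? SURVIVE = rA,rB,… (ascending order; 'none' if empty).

prologue: push r4 → mem[0xaa]=0xd2, sp=0xaa
body[0] sub  r0, r3, r0 → r0=0xe0
body[1] sub  r0, r2, #27 → r0=0x63
body[2] mov  r1, #0xcf → r1=0xcf
body[3] add  r4, r3, #5 → r4=0x75
body[4] mov  r4, #0xae → r4=0xae
body[5] mov  r4, #0x54 → r4=0x54
body[6] add  r3, r3, #15 → r3=0x7f
epilogue: pop r4=0xd2, sp=0xab
r1: caller-saved, written=True
r2: callee-saved, written=False
r3: caller-saved, written=True

SURVIVE = r2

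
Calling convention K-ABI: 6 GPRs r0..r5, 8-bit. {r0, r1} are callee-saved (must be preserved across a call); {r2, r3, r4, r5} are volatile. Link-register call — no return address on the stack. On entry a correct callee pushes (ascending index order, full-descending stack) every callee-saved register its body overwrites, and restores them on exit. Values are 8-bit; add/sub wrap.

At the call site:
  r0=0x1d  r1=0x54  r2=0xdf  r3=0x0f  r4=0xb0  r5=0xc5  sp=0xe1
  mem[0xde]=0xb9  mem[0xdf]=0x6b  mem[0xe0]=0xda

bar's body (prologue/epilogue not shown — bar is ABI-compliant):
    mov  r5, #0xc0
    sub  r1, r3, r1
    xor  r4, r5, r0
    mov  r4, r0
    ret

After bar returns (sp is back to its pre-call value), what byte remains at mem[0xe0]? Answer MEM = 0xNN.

prologue: push r1 -> mem[0xe0]=0x54, sp=0xe0
body[0] mov  r5, #0xc0 -> r5=0xc0
body[1] sub  r1, r3, r1 -> r1=0xbb
body[2] xor  r4, r5, r0 -> r4=0xdd
body[3] mov  r4, r0 -> r4=0x1d
epilogue: pop r1=0x54, sp=0xe1
prologue pushed ['r1'] at ['0xe0']

MEM = 0x54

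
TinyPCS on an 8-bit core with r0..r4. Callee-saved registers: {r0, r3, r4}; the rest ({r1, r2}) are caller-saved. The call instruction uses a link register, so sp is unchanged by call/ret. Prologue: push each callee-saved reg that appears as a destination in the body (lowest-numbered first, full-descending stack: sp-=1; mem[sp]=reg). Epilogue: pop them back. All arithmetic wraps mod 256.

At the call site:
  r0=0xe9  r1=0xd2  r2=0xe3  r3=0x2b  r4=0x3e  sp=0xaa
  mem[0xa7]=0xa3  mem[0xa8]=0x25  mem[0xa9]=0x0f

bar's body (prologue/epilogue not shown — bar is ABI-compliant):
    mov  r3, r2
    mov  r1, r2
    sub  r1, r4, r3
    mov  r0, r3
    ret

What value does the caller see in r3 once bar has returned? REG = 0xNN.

REG = 0x2b

prologue: push r0 -> mem[0xa9]=0xe9, sp=0xa9
prologue: push r3 -> mem[0xa8]=0x2b, sp=0xa8
body[0] mov  r3, r2 -> r3=0xe3
body[1] mov  r1, r2 -> r1=0xe3
body[2] sub  r1, r4, r3 -> r1=0x5b
body[3] mov  r0, r3 -> r0=0xe3
epilogue: pop r3=0x2b, sp=0xa9
epilogue: pop r0=0xe9, sp=0xaa
r3 is callee-saved -> restored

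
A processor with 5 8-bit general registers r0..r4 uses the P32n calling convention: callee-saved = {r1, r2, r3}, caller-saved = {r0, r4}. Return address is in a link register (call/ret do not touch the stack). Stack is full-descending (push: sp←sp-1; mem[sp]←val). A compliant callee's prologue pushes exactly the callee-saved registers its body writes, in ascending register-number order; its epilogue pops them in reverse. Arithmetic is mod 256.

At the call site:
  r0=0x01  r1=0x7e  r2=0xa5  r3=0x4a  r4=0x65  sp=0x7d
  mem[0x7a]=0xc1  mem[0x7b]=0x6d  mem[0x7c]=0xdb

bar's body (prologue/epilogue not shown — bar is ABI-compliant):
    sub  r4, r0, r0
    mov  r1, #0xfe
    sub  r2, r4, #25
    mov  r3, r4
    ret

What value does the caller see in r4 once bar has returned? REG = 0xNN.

prologue: push r1 → mem[0x7c]=0x7e, sp=0x7c
prologue: push r2 → mem[0x7b]=0xa5, sp=0x7b
prologue: push r3 → mem[0x7a]=0x4a, sp=0x7a
body[0] sub  r4, r0, r0 → r4=0x00
body[1] mov  r1, #0xfe → r1=0xfe
body[2] sub  r2, r4, #25 → r2=0xe7
body[3] mov  r3, r4 → r3=0x00
epilogue: pop r3=0x4a, sp=0x7b
epilogue: pop r2=0xa5, sp=0x7c
epilogue: pop r1=0x7e, sp=0x7d
r4 is caller-saved → body value

REG = 0x00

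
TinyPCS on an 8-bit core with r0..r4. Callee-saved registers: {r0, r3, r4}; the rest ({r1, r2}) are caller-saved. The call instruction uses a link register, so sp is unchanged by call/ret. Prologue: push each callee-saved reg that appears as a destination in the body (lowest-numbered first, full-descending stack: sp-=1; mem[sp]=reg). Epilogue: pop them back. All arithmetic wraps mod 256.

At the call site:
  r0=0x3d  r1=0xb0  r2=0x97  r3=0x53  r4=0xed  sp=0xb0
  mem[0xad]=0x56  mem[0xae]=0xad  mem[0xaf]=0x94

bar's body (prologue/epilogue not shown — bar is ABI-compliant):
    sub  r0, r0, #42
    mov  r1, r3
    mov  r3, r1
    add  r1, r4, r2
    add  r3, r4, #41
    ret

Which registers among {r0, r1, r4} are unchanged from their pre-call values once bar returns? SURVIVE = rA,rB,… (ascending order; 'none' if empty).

SURVIVE = r0,r4

prologue: push r0 -> mem[0xaf]=0x3d, sp=0xaf
prologue: push r3 -> mem[0xae]=0x53, sp=0xae
body[0] sub  r0, r0, #42 -> r0=0x13
body[1] mov  r1, r3 -> r1=0x53
body[2] mov  r3, r1 -> r3=0x53
body[3] add  r1, r4, r2 -> r1=0x84
body[4] add  r3, r4, #41 -> r3=0x16
epilogue: pop r3=0x53, sp=0xaf
epilogue: pop r0=0x3d, sp=0xb0
r0: callee-saved, written=True
r1: caller-saved, written=True
r4: callee-saved, written=False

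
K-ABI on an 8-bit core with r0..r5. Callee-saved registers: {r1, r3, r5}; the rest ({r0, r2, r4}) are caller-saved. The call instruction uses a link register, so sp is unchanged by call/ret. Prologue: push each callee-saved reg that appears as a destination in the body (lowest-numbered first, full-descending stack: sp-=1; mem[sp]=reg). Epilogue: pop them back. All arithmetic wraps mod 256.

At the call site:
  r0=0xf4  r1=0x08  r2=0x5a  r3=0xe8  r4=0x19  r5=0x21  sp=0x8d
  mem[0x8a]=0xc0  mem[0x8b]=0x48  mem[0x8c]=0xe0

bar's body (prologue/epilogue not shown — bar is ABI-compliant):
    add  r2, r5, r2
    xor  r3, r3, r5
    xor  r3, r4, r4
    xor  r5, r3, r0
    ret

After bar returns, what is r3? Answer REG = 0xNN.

prologue: push r3 -> mem[0x8c]=0xe8, sp=0x8c
prologue: push r5 -> mem[0x8b]=0x21, sp=0x8b
body[0] add  r2, r5, r2 -> r2=0x7b
body[1] xor  r3, r3, r5 -> r3=0xc9
body[2] xor  r3, r4, r4 -> r3=0x00
body[3] xor  r5, r3, r0 -> r5=0xf4
epilogue: pop r5=0x21, sp=0x8c
epilogue: pop r3=0xe8, sp=0x8d
r3 is callee-saved -> restored

REG = 0xe8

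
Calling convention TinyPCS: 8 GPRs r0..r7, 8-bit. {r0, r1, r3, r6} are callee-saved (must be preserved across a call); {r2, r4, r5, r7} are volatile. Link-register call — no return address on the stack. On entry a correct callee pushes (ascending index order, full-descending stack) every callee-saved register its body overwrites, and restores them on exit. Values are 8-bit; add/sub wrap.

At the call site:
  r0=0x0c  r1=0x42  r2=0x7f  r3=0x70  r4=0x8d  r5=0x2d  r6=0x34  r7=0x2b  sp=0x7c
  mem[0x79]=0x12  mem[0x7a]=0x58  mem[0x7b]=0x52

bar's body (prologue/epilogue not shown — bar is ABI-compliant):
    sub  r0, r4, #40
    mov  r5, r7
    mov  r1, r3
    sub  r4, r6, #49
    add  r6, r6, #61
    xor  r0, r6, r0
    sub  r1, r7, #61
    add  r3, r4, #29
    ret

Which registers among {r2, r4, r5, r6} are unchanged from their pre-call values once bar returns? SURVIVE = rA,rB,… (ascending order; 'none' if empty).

prologue: push r0 → mem[0x7b]=0x0c, sp=0x7b
prologue: push r1 → mem[0x7a]=0x42, sp=0x7a
prologue: push r3 → mem[0x79]=0x70, sp=0x79
prologue: push r6 → mem[0x78]=0x34, sp=0x78
body[0] sub  r0, r4, #40 → r0=0x65
body[1] mov  r5, r7 → r5=0x2b
body[2] mov  r1, r3 → r1=0x70
body[3] sub  r4, r6, #49 → r4=0x03
body[4] add  r6, r6, #61 → r6=0x71
body[5] xor  r0, r6, r0 → r0=0x14
body[6] sub  r1, r7, #61 → r1=0xee
body[7] add  r3, r4, #29 → r3=0x20
epilogue: pop r6=0x34, sp=0x79
epilogue: pop r3=0x70, sp=0x7a
epilogue: pop r1=0x42, sp=0x7b
epilogue: pop r0=0x0c, sp=0x7c
r2: caller-saved, written=False
r4: caller-saved, written=True
r5: caller-saved, written=True
r6: callee-saved, written=True

SURVIVE = r2,r6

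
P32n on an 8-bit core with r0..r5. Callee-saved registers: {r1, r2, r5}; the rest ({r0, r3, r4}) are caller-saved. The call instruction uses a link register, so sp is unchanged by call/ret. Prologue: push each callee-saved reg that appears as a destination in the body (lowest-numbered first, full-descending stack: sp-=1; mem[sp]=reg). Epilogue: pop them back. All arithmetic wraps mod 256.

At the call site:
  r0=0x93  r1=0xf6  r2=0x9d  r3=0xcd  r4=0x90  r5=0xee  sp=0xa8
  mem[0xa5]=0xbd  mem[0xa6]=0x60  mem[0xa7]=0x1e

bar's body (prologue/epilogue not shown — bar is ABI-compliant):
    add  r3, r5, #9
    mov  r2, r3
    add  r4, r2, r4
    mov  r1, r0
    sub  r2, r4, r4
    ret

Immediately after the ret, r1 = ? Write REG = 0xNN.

REG = 0xf6

prologue: push r1 -> mem[0xa7]=0xf6, sp=0xa7
prologue: push r2 -> mem[0xa6]=0x9d, sp=0xa6
body[0] add  r3, r5, #9 -> r3=0xf7
body[1] mov  r2, r3 -> r2=0xf7
body[2] add  r4, r2, r4 -> r4=0x87
body[3] mov  r1, r0 -> r1=0x93
body[4] sub  r2, r4, r4 -> r2=0x00
epilogue: pop r2=0x9d, sp=0xa7
epilogue: pop r1=0xf6, sp=0xa8
r1 is callee-saved -> restored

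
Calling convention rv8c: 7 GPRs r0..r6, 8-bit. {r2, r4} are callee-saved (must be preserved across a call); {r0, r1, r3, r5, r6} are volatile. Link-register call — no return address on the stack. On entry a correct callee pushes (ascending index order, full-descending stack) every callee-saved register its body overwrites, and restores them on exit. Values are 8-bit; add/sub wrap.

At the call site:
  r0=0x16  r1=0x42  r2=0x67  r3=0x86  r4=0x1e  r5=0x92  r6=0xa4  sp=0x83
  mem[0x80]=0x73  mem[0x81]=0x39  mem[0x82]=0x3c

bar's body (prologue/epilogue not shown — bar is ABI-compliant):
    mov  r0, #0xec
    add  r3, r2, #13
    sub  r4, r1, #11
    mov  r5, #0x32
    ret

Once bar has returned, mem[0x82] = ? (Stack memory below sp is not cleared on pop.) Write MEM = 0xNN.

MEM = 0x1e

prologue: push r4 → mem[0x82]=0x1e, sp=0x82
body[0] mov  r0, #0xec → r0=0xec
body[1] add  r3, r2, #13 → r3=0x74
body[2] sub  r4, r1, #11 → r4=0x37
body[3] mov  r5, #0x32 → r5=0x32
epilogue: pop r4=0x1e, sp=0x83
prologue pushed ['r4'] at ['0x82']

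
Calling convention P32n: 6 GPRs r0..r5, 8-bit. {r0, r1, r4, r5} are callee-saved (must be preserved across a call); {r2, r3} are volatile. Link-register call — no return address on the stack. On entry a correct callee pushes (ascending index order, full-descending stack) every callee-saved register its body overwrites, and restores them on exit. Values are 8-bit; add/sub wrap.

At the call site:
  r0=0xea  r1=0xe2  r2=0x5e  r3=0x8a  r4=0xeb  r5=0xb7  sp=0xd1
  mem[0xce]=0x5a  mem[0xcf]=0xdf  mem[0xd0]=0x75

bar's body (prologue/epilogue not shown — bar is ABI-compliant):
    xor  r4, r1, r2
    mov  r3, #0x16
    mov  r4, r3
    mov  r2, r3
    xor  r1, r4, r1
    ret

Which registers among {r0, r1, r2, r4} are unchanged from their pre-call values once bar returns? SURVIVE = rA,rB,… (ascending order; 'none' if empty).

SURVIVE = r0,r1,r4

prologue: push r1 → mem[0xd0]=0xe2, sp=0xd0
prologue: push r4 → mem[0xcf]=0xeb, sp=0xcf
body[0] xor  r4, r1, r2 → r4=0xbc
body[1] mov  r3, #0x16 → r3=0x16
body[2] mov  r4, r3 → r4=0x16
body[3] mov  r2, r3 → r2=0x16
body[4] xor  r1, r4, r1 → r1=0xf4
epilogue: pop r4=0xeb, sp=0xd0
epilogue: pop r1=0xe2, sp=0xd1
r0: callee-saved, written=False
r1: callee-saved, written=True
r2: caller-saved, written=True
r4: callee-saved, written=True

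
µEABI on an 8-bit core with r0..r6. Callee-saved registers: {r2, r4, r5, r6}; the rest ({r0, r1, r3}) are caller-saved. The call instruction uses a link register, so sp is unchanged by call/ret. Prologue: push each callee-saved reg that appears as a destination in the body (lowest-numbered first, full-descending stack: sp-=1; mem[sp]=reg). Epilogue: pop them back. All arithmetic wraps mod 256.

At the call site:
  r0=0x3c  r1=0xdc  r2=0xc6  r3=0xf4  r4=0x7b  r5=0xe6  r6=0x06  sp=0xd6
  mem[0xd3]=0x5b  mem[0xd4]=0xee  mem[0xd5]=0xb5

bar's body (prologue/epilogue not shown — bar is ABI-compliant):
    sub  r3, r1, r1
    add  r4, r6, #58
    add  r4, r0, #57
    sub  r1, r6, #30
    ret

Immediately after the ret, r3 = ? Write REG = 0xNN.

prologue: push r4 -> mem[0xd5]=0x7b, sp=0xd5
body[0] sub  r3, r1, r1 -> r3=0x00
body[1] add  r4, r6, #58 -> r4=0x40
body[2] add  r4, r0, #57 -> r4=0x75
body[3] sub  r1, r6, #30 -> r1=0xe8
epilogue: pop r4=0x7b, sp=0xd6
r3 is caller-saved -> body value

REG = 0x00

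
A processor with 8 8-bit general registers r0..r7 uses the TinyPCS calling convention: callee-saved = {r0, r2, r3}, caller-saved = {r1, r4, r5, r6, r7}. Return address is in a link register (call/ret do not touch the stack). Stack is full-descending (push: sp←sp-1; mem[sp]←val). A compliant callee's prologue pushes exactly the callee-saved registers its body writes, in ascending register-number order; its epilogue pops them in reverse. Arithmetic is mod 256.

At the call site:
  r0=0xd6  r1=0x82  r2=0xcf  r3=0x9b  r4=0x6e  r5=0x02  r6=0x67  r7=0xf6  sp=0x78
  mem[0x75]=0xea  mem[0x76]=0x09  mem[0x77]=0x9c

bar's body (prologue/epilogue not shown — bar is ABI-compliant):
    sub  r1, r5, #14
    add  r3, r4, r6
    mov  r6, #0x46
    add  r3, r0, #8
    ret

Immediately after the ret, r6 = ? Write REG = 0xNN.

REG = 0x46

prologue: push r3 → mem[0x77]=0x9b, sp=0x77
body[0] sub  r1, r5, #14 → r1=0xf4
body[1] add  r3, r4, r6 → r3=0xd5
body[2] mov  r6, #0x46 → r6=0x46
body[3] add  r3, r0, #8 → r3=0xde
epilogue: pop r3=0x9b, sp=0x78
r6 is caller-saved → body value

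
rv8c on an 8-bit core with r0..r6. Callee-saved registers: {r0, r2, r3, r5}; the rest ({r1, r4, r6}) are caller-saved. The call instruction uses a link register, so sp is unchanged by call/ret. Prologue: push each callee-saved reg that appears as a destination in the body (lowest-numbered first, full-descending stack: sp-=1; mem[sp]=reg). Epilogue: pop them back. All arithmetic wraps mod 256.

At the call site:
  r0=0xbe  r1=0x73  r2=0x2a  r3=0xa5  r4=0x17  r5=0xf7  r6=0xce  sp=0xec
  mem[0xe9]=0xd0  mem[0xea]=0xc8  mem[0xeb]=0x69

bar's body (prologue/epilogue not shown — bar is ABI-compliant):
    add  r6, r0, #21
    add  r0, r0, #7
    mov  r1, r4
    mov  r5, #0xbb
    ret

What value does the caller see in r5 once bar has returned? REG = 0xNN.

REG = 0xf7

prologue: push r0 -> mem[0xeb]=0xbe, sp=0xeb
prologue: push r5 -> mem[0xea]=0xf7, sp=0xea
body[0] add  r6, r0, #21 -> r6=0xd3
body[1] add  r0, r0, #7 -> r0=0xc5
body[2] mov  r1, r4 -> r1=0x17
body[3] mov  r5, #0xbb -> r5=0xbb
epilogue: pop r5=0xf7, sp=0xeb
epilogue: pop r0=0xbe, sp=0xec
r5 is callee-saved -> restored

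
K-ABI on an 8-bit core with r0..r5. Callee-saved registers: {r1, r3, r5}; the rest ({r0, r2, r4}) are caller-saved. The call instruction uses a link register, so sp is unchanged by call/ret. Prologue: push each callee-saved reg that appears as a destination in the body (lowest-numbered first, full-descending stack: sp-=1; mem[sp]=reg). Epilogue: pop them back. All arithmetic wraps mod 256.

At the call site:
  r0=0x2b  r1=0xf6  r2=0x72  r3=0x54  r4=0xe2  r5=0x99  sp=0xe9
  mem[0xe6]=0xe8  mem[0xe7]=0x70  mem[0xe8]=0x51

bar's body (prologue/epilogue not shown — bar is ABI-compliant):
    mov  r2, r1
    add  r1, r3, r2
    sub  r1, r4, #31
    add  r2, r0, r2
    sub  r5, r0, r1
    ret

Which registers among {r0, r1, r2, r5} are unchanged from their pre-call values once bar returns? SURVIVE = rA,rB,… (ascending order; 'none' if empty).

SURVIVE = r0,r1,r5

prologue: push r1 -> mem[0xe8]=0xf6, sp=0xe8
prologue: push r5 -> mem[0xe7]=0x99, sp=0xe7
body[0] mov  r2, r1 -> r2=0xf6
body[1] add  r1, r3, r2 -> r1=0x4a
body[2] sub  r1, r4, #31 -> r1=0xc3
body[3] add  r2, r0, r2 -> r2=0x21
body[4] sub  r5, r0, r1 -> r5=0x68
epilogue: pop r5=0x99, sp=0xe8
epilogue: pop r1=0xf6, sp=0xe9
r0: caller-saved, written=False
r1: callee-saved, written=True
r2: caller-saved, written=True
r5: callee-saved, written=True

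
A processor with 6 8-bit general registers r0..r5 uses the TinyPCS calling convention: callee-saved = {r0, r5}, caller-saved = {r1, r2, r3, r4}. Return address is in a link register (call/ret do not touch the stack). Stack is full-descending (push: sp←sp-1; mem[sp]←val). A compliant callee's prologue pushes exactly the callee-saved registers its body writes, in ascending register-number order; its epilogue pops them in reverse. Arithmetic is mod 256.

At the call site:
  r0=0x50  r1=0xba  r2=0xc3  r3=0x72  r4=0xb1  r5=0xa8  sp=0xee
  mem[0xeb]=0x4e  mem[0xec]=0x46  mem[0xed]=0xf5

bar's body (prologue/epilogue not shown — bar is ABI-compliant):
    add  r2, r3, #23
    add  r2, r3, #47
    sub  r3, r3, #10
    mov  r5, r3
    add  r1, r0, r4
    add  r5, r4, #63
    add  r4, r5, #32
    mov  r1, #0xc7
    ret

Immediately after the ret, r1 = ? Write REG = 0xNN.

REG = 0xc7

prologue: push r5 -> mem[0xed]=0xa8, sp=0xed
body[0] add  r2, r3, #23 -> r2=0x89
body[1] add  r2, r3, #47 -> r2=0xa1
body[2] sub  r3, r3, #10 -> r3=0x68
body[3] mov  r5, r3 -> r5=0x68
body[4] add  r1, r0, r4 -> r1=0x01
body[5] add  r5, r4, #63 -> r5=0xf0
body[6] add  r4, r5, #32 -> r4=0x10
body[7] mov  r1, #0xc7 -> r1=0xc7
epilogue: pop r5=0xa8, sp=0xee
r1 is caller-saved -> body value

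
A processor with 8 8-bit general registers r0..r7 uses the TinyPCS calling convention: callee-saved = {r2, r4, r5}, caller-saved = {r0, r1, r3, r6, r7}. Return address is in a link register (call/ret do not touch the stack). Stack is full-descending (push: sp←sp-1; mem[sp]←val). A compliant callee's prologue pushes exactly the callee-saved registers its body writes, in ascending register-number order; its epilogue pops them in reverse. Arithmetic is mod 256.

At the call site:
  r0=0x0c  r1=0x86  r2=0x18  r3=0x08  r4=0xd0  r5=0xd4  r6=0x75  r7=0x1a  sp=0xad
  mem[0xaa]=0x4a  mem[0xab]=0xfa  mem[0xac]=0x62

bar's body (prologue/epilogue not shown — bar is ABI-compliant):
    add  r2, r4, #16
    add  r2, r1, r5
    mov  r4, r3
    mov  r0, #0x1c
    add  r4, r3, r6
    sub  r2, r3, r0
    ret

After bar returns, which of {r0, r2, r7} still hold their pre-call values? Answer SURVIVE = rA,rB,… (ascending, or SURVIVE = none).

prologue: push r2 → mem[0xac]=0x18, sp=0xac
prologue: push r4 → mem[0xab]=0xd0, sp=0xab
body[0] add  r2, r4, #16 → r2=0xe0
body[1] add  r2, r1, r5 → r2=0x5a
body[2] mov  r4, r3 → r4=0x08
body[3] mov  r0, #0x1c → r0=0x1c
body[4] add  r4, r3, r6 → r4=0x7d
body[5] sub  r2, r3, r0 → r2=0xec
epilogue: pop r4=0xd0, sp=0xac
epilogue: pop r2=0x18, sp=0xad
r0: caller-saved, written=True
r2: callee-saved, written=True
r7: caller-saved, written=False

SURVIVE = r2,r7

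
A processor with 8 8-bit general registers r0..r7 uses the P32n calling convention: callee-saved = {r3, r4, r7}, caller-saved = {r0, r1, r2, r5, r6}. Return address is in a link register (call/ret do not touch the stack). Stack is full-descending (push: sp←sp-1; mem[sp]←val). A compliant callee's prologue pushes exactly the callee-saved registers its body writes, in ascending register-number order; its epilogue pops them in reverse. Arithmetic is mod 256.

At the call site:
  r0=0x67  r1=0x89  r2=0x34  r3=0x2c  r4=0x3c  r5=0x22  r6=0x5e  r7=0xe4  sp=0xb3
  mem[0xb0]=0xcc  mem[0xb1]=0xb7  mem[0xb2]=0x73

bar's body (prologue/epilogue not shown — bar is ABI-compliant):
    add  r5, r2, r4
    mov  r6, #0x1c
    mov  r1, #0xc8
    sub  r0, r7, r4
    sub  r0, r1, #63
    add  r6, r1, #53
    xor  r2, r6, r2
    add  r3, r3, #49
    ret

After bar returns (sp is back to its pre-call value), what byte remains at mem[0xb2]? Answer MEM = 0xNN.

MEM = 0x2c

prologue: push r3 → mem[0xb2]=0x2c, sp=0xb2
body[0] add  r5, r2, r4 → r5=0x70
body[1] mov  r6, #0x1c → r6=0x1c
body[2] mov  r1, #0xc8 → r1=0xc8
body[3] sub  r0, r7, r4 → r0=0xa8
body[4] sub  r0, r1, #63 → r0=0x89
body[5] add  r6, r1, #53 → r6=0xfd
body[6] xor  r2, r6, r2 → r2=0xc9
body[7] add  r3, r3, #49 → r3=0x5d
epilogue: pop r3=0x2c, sp=0xb3
prologue pushed ['r3'] at ['0xb2']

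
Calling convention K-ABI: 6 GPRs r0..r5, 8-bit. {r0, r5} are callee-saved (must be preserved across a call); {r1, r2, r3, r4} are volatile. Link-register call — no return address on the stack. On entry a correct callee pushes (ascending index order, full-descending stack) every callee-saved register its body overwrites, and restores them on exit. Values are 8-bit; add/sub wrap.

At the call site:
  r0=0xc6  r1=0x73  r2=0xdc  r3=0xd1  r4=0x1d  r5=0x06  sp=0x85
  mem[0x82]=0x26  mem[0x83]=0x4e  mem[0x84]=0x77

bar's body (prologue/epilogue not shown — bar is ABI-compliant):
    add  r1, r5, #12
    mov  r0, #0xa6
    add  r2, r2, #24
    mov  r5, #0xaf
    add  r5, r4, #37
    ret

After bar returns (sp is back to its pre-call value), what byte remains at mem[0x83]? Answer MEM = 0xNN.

prologue: push r0 -> mem[0x84]=0xc6, sp=0x84
prologue: push r5 -> mem[0x83]=0x06, sp=0x83
body[0] add  r1, r5, #12 -> r1=0x12
body[1] mov  r0, #0xa6 -> r0=0xa6
body[2] add  r2, r2, #24 -> r2=0xf4
body[3] mov  r5, #0xaf -> r5=0xaf
body[4] add  r5, r4, #37 -> r5=0x42
epilogue: pop r5=0x06, sp=0x84
epilogue: pop r0=0xc6, sp=0x85
prologue pushed ['r0', 'r5'] at ['0x84', '0x83']

MEM = 0x06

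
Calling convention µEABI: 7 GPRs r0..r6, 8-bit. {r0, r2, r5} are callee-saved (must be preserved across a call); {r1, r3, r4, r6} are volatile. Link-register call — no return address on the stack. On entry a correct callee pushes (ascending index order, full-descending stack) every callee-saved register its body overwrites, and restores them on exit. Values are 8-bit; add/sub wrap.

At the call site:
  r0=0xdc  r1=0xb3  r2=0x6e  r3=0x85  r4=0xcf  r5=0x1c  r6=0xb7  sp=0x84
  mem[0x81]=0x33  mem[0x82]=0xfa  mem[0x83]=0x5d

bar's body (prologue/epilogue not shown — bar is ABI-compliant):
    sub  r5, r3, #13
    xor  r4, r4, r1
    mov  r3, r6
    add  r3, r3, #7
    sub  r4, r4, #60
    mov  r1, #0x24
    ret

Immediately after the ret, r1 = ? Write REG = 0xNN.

REG = 0x24

prologue: push r5 -> mem[0x83]=0x1c, sp=0x83
body[0] sub  r5, r3, #13 -> r5=0x78
body[1] xor  r4, r4, r1 -> r4=0x7c
body[2] mov  r3, r6 -> r3=0xb7
body[3] add  r3, r3, #7 -> r3=0xbe
body[4] sub  r4, r4, #60 -> r4=0x40
body[5] mov  r1, #0x24 -> r1=0x24
epilogue: pop r5=0x1c, sp=0x84
r1 is caller-saved -> body value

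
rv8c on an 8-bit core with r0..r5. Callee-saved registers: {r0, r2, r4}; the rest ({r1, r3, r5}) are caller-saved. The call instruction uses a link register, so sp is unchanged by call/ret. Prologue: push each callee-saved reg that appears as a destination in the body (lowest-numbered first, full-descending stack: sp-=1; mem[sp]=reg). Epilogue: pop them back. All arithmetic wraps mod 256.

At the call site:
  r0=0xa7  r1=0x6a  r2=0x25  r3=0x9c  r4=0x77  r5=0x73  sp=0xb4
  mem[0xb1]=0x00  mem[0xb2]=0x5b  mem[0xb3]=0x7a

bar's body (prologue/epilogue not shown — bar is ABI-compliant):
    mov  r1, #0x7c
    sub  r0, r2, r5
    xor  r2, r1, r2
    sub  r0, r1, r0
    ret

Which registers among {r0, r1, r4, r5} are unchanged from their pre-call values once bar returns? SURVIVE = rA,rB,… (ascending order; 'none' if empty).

SURVIVE = r0,r4,r5

prologue: push r0 -> mem[0xb3]=0xa7, sp=0xb3
prologue: push r2 -> mem[0xb2]=0x25, sp=0xb2
body[0] mov  r1, #0x7c -> r1=0x7c
body[1] sub  r0, r2, r5 -> r0=0xb2
body[2] xor  r2, r1, r2 -> r2=0x59
body[3] sub  r0, r1, r0 -> r0=0xca
epilogue: pop r2=0x25, sp=0xb3
epilogue: pop r0=0xa7, sp=0xb4
r0: callee-saved, written=True
r1: caller-saved, written=True
r4: callee-saved, written=False
r5: caller-saved, written=False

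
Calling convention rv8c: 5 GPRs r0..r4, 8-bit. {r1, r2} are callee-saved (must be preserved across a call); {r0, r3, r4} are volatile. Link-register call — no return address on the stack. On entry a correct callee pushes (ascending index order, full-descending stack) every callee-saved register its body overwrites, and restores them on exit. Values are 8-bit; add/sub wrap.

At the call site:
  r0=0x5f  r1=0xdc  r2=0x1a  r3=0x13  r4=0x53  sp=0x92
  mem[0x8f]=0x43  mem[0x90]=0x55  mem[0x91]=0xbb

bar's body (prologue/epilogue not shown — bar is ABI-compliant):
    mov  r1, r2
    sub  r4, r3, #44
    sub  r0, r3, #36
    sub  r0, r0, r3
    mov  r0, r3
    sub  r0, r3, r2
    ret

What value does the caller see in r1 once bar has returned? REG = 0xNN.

prologue: push r1 → mem[0x91]=0xdc, sp=0x91
body[0] mov  r1, r2 → r1=0x1a
body[1] sub  r4, r3, #44 → r4=0xe7
body[2] sub  r0, r3, #36 → r0=0xef
body[3] sub  r0, r0, r3 → r0=0xdc
body[4] mov  r0, r3 → r0=0x13
body[5] sub  r0, r3, r2 → r0=0xf9
epilogue: pop r1=0xdc, sp=0x92
r1 is callee-saved → restored

REG = 0xdc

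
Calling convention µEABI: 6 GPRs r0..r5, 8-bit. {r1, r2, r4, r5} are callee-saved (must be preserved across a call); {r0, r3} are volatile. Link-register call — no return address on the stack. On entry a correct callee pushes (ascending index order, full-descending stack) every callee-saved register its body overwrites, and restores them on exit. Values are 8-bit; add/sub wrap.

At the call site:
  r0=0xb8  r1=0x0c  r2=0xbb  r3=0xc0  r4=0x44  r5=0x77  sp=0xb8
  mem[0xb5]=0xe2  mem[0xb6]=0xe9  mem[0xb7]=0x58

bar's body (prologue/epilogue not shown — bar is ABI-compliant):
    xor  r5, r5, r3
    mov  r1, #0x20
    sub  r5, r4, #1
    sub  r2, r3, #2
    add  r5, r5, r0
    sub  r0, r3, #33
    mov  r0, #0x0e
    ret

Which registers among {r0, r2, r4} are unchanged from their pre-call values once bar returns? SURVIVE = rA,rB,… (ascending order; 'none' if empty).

SURVIVE = r2,r4

prologue: push r1 -> mem[0xb7]=0x0c, sp=0xb7
prologue: push r2 -> mem[0xb6]=0xbb, sp=0xb6
prologue: push r5 -> mem[0xb5]=0x77, sp=0xb5
body[0] xor  r5, r5, r3 -> r5=0xb7
body[1] mov  r1, #0x20 -> r1=0x20
body[2] sub  r5, r4, #1 -> r5=0x43
body[3] sub  r2, r3, #2 -> r2=0xbe
body[4] add  r5, r5, r0 -> r5=0xfb
body[5] sub  r0, r3, #33 -> r0=0x9f
body[6] mov  r0, #0x0e -> r0=0x0e
epilogue: pop r5=0x77, sp=0xb6
epilogue: pop r2=0xbb, sp=0xb7
epilogue: pop r1=0x0c, sp=0xb8
r0: caller-saved, written=True
r2: callee-saved, written=True
r4: callee-saved, written=False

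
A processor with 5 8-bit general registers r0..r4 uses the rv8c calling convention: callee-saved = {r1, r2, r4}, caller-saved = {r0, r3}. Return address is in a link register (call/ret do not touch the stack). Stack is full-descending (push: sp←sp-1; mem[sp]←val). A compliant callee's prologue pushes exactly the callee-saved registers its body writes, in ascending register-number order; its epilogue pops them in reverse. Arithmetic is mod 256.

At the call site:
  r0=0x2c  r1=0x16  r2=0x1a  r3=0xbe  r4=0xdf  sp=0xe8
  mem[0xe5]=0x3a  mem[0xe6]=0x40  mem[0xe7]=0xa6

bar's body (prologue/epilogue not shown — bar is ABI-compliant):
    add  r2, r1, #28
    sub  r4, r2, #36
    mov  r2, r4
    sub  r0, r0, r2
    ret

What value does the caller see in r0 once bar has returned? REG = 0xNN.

REG = 0x1e

prologue: push r2 -> mem[0xe7]=0x1a, sp=0xe7
prologue: push r4 -> mem[0xe6]=0xdf, sp=0xe6
body[0] add  r2, r1, #28 -> r2=0x32
body[1] sub  r4, r2, #36 -> r4=0x0e
body[2] mov  r2, r4 -> r2=0x0e
body[3] sub  r0, r0, r2 -> r0=0x1e
epilogue: pop r4=0xdf, sp=0xe7
epilogue: pop r2=0x1a, sp=0xe8
r0 is caller-saved -> body value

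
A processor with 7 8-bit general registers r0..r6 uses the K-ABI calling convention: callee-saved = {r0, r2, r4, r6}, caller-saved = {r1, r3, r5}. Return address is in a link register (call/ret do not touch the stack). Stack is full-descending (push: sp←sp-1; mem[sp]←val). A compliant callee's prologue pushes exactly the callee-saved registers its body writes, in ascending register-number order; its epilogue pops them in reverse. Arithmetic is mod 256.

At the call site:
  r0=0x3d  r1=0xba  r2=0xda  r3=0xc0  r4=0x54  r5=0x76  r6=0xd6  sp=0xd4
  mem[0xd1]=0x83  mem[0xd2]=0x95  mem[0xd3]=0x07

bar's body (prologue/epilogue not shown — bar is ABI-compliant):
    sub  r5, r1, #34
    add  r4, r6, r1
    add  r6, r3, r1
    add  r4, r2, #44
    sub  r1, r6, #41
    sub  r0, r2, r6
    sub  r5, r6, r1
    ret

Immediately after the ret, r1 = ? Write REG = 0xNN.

prologue: push r0 → mem[0xd3]=0x3d, sp=0xd3
prologue: push r4 → mem[0xd2]=0x54, sp=0xd2
prologue: push r6 → mem[0xd1]=0xd6, sp=0xd1
body[0] sub  r5, r1, #34 → r5=0x98
body[1] add  r4, r6, r1 → r4=0x90
body[2] add  r6, r3, r1 → r6=0x7a
body[3] add  r4, r2, #44 → r4=0x06
body[4] sub  r1, r6, #41 → r1=0x51
body[5] sub  r0, r2, r6 → r0=0x60
body[6] sub  r5, r6, r1 → r5=0x29
epilogue: pop r6=0xd6, sp=0xd2
epilogue: pop r4=0x54, sp=0xd3
epilogue: pop r0=0x3d, sp=0xd4
r1 is caller-saved → body value

REG = 0x51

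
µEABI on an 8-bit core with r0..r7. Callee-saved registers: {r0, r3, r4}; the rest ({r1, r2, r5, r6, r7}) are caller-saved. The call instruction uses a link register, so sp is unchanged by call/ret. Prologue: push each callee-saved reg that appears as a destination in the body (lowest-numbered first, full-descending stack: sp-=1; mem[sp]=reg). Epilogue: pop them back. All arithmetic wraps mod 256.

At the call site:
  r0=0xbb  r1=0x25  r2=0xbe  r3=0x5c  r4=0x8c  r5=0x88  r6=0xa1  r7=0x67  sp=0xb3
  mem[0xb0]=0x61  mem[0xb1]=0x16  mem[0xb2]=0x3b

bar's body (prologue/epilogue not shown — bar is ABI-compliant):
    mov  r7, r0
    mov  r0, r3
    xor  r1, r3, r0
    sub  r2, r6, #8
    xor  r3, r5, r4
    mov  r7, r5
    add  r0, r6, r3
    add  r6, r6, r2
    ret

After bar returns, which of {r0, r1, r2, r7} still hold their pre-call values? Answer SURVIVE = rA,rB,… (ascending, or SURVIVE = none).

SURVIVE = r0

prologue: push r0 → mem[0xb2]=0xbb, sp=0xb2
prologue: push r3 → mem[0xb1]=0x5c, sp=0xb1
body[0] mov  r7, r0 → r7=0xbb
body[1] mov  r0, r3 → r0=0x5c
body[2] xor  r1, r3, r0 → r1=0x00
body[3] sub  r2, r6, #8 → r2=0x99
body[4] xor  r3, r5, r4 → r3=0x04
body[5] mov  r7, r5 → r7=0x88
body[6] add  r0, r6, r3 → r0=0xa5
body[7] add  r6, r6, r2 → r6=0x3a
epilogue: pop r3=0x5c, sp=0xb2
epilogue: pop r0=0xbb, sp=0xb3
r0: callee-saved, written=True
r1: caller-saved, written=True
r2: caller-saved, written=True
r7: caller-saved, written=True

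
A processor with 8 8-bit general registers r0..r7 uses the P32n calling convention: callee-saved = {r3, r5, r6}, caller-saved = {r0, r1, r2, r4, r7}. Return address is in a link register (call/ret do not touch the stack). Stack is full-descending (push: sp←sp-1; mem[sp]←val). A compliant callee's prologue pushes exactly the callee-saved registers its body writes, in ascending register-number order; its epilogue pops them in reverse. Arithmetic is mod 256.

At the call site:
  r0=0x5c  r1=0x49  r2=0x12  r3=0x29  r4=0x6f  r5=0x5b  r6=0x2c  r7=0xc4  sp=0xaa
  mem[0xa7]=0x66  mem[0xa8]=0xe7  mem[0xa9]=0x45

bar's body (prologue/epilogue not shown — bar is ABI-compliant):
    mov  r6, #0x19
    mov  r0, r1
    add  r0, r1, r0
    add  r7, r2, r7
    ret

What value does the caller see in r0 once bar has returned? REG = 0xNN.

REG = 0x92

prologue: push r6 -> mem[0xa9]=0x2c, sp=0xa9
body[0] mov  r6, #0x19 -> r6=0x19
body[1] mov  r0, r1 -> r0=0x49
body[2] add  r0, r1, r0 -> r0=0x92
body[3] add  r7, r2, r7 -> r7=0xd6
epilogue: pop r6=0x2c, sp=0xaa
r0 is caller-saved -> body value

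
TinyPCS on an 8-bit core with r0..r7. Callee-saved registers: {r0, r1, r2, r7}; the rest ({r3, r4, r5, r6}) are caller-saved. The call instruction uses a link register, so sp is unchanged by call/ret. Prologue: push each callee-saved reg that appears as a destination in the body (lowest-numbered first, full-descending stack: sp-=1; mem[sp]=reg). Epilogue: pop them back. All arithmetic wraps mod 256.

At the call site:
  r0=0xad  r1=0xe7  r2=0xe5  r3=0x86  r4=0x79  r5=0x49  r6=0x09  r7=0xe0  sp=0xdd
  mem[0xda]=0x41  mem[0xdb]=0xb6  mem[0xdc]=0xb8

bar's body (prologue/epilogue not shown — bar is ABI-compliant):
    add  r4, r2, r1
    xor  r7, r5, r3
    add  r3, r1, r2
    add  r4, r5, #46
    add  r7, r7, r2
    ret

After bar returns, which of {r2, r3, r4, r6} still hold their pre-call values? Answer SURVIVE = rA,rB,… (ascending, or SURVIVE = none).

prologue: push r7 -> mem[0xdc]=0xe0, sp=0xdc
body[0] add  r4, r2, r1 -> r4=0xcc
body[1] xor  r7, r5, r3 -> r7=0xcf
body[2] add  r3, r1, r2 -> r3=0xcc
body[3] add  r4, r5, #46 -> r4=0x77
body[4] add  r7, r7, r2 -> r7=0xb4
epilogue: pop r7=0xe0, sp=0xdd
r2: callee-saved, written=False
r3: caller-saved, written=True
r4: caller-saved, written=True
r6: caller-saved, written=False

SURVIVE = r2,r6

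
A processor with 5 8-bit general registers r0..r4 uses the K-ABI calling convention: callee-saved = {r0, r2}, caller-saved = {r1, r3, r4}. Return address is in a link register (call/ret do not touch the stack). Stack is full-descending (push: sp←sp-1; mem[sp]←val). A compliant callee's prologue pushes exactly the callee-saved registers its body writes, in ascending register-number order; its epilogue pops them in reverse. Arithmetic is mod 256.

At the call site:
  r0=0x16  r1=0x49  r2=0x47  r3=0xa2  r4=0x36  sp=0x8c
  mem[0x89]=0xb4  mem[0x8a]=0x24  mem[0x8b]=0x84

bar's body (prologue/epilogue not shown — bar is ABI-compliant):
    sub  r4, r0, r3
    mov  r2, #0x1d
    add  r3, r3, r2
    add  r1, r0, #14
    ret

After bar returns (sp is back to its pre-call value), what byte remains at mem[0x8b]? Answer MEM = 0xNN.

MEM = 0x47

prologue: push r2 → mem[0x8b]=0x47, sp=0x8b
body[0] sub  r4, r0, r3 → r4=0x74
body[1] mov  r2, #0x1d → r2=0x1d
body[2] add  r3, r3, r2 → r3=0xbf
body[3] add  r1, r0, #14 → r1=0x24
epilogue: pop r2=0x47, sp=0x8c
prologue pushed ['r2'] at ['0x8b']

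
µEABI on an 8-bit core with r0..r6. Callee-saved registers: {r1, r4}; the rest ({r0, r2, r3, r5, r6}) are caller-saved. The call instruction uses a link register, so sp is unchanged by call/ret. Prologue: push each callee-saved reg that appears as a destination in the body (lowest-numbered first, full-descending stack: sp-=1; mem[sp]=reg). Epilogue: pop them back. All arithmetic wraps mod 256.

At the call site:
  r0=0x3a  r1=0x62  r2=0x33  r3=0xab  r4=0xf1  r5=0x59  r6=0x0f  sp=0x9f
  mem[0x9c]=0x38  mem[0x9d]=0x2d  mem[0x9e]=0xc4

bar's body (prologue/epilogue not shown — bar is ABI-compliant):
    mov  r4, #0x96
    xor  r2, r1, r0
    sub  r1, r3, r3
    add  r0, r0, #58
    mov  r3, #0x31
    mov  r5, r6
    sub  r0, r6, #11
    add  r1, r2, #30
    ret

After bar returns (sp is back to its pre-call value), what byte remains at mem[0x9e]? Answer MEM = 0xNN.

MEM = 0x62

prologue: push r1 → mem[0x9e]=0x62, sp=0x9e
prologue: push r4 → mem[0x9d]=0xf1, sp=0x9d
body[0] mov  r4, #0x96 → r4=0x96
body[1] xor  r2, r1, r0 → r2=0x58
body[2] sub  r1, r3, r3 → r1=0x00
body[3] add  r0, r0, #58 → r0=0x74
body[4] mov  r3, #0x31 → r3=0x31
body[5] mov  r5, r6 → r5=0x0f
body[6] sub  r0, r6, #11 → r0=0x04
body[7] add  r1, r2, #30 → r1=0x76
epilogue: pop r4=0xf1, sp=0x9e
epilogue: pop r1=0x62, sp=0x9f
prologue pushed ['r1', 'r4'] at ['0x9e', '0x9d']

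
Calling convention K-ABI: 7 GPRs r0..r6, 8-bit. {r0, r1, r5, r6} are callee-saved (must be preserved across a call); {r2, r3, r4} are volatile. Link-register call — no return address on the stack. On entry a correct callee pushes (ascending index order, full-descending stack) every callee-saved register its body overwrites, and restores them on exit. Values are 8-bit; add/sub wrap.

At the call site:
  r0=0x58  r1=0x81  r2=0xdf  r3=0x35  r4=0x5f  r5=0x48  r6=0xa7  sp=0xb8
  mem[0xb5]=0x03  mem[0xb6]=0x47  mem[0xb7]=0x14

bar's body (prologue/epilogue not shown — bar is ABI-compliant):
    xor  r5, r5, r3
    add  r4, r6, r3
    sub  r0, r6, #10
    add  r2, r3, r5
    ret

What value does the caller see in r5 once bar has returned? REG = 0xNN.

prologue: push r0 -> mem[0xb7]=0x58, sp=0xb7
prologue: push r5 -> mem[0xb6]=0x48, sp=0xb6
body[0] xor  r5, r5, r3 -> r5=0x7d
body[1] add  r4, r6, r3 -> r4=0xdc
body[2] sub  r0, r6, #10 -> r0=0x9d
body[3] add  r2, r3, r5 -> r2=0xb2
epilogue: pop r5=0x48, sp=0xb7
epilogue: pop r0=0x58, sp=0xb8
r5 is callee-saved -> restored

REG = 0x48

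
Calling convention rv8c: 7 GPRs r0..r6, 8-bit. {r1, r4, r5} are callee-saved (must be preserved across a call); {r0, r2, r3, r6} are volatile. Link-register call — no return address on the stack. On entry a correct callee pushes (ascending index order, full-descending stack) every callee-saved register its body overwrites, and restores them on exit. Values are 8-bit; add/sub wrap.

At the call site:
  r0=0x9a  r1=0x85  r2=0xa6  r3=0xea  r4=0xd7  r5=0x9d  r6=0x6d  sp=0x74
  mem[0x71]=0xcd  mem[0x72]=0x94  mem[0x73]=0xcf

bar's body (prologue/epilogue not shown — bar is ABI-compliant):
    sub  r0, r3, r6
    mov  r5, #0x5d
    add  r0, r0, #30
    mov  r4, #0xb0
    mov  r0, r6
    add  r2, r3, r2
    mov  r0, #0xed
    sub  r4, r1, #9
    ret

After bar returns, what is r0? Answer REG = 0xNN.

prologue: push r4 -> mem[0x73]=0xd7, sp=0x73
prologue: push r5 -> mem[0x72]=0x9d, sp=0x72
body[0] sub  r0, r3, r6 -> r0=0x7d
body[1] mov  r5, #0x5d -> r5=0x5d
body[2] add  r0, r0, #30 -> r0=0x9b
body[3] mov  r4, #0xb0 -> r4=0xb0
body[4] mov  r0, r6 -> r0=0x6d
body[5] add  r2, r3, r2 -> r2=0x90
body[6] mov  r0, #0xed -> r0=0xed
body[7] sub  r4, r1, #9 -> r4=0x7c
epilogue: pop r5=0x9d, sp=0x73
epilogue: pop r4=0xd7, sp=0x74
r0 is caller-saved -> body value

REG = 0xed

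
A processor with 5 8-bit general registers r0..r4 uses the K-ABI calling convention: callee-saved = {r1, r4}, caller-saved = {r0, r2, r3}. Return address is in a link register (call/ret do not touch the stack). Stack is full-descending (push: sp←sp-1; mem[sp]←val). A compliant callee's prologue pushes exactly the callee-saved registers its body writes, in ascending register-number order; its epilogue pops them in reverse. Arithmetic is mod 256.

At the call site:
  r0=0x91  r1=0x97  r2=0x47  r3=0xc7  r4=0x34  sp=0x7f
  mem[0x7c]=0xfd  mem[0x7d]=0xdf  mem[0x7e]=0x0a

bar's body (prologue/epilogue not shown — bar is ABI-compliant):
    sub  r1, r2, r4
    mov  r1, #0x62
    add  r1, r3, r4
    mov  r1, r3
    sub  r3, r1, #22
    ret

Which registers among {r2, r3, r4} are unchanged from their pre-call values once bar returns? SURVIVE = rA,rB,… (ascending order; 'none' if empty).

prologue: push r1 -> mem[0x7e]=0x97, sp=0x7e
body[0] sub  r1, r2, r4 -> r1=0x13
body[1] mov  r1, #0x62 -> r1=0x62
body[2] add  r1, r3, r4 -> r1=0xfb
body[3] mov  r1, r3 -> r1=0xc7
body[4] sub  r3, r1, #22 -> r3=0xb1
epilogue: pop r1=0x97, sp=0x7f
r2: caller-saved, written=False
r3: caller-saved, written=True
r4: callee-saved, written=False

SURVIVE = r2,r4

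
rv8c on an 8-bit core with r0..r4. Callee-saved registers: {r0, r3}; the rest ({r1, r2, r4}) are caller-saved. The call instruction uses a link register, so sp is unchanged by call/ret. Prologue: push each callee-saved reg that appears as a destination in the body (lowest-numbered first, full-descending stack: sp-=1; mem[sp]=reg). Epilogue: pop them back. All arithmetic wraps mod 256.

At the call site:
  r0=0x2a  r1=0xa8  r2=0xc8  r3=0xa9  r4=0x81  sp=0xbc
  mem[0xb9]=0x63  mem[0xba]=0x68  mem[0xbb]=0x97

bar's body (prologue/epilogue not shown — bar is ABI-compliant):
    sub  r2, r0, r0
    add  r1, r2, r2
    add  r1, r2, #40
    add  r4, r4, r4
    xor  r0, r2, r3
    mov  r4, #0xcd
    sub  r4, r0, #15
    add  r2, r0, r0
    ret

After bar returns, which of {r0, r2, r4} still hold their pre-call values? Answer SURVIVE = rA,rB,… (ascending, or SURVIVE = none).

prologue: push r0 → mem[0xbb]=0x2a, sp=0xbb
body[0] sub  r2, r0, r0 → r2=0x00
body[1] add  r1, r2, r2 → r1=0x00
body[2] add  r1, r2, #40 → r1=0x28
body[3] add  r4, r4, r4 → r4=0x02
body[4] xor  r0, r2, r3 → r0=0xa9
body[5] mov  r4, #0xcd → r4=0xcd
body[6] sub  r4, r0, #15 → r4=0x9a
body[7] add  r2, r0, r0 → r2=0x52
epilogue: pop r0=0x2a, sp=0xbc
r0: callee-saved, written=True
r2: caller-saved, written=True
r4: caller-saved, written=True

SURVIVE = r0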